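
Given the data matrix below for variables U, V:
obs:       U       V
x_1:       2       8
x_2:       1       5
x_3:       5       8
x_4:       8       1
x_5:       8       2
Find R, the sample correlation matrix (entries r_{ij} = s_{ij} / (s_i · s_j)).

Step 1 — column means:
  mean(U) = (2 + 1 + 5 + 8 + 8) / 5 = 24/5 = 4.8
  mean(V) = (8 + 5 + 8 + 1 + 2) / 5 = 24/5 = 4.8

Step 2 — sample variances and covariances s[i,j] = (1/(n-1)) · Σ_k (x_{k,i} - mean_i) · (x_{k,j} - mean_j), with n-1 = 4:
  s[U,U] = ((-2.8)·(-2.8) + (-3.8)·(-3.8) + (0.2)·(0.2) + (3.2)·(3.2) + (3.2)·(3.2)) / 4 = 42.8/4 = 10.7
  s[U,V] = ((-2.8)·(3.2) + (-3.8)·(0.2) + (0.2)·(3.2) + (3.2)·(-3.8) + (3.2)·(-2.8)) / 4 = -30.2/4 = -7.55
  s[V,V] = ((3.2)·(3.2) + (0.2)·(0.2) + (3.2)·(3.2) + (-3.8)·(-3.8) + (-2.8)·(-2.8)) / 4 = 42.8/4 = 10.7
  Sample standard deviations s_i = √(s[i,i]):
  s(U) = √(10.7) = 3.2711
  s(V) = √(10.7) = 3.2711

Step 3 — r_{ij} = s_{ij} / (s_i · s_j):
  r[U,U] = 1 (diagonal).
  r[U,V] = -7.55 / (3.2711 · 3.2711) = -7.55 / 10.7 = -0.7056
  r[V,V] = 1 (diagonal).

R is symmetric with unit diagonal. Assembling:

R = [[1, -0.7056],
 [-0.7056, 1]]


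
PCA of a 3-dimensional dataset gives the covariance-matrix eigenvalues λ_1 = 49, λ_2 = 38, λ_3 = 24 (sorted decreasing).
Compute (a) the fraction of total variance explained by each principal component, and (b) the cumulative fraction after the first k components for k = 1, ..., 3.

Step 1 — total variance = trace(Sigma) = Σ λ_i = 49 + 38 + 24 = 111.

Step 2 — fraction explained by component i = λ_i / Σ λ:
  PC1: 49/111 = 0.4414
  PC2: 38/111 = 0.3423
  PC3: 24/111 = 0.2162

Step 3 — cumulative fraction after k components = (λ_1 + ... + λ_k) / Σ λ:
  k = 1: 49/111 = 0.4414
  k = 2: (49 + 38)/111 = 87/111 = 0.7838
  k = 3: (49 + 38 + 24)/111 = 111/111 = 1

Summary (fraction, with percent):

explained: PC1 0.4414 (44.14%), PC2 0.3423 (34.23%), PC3 0.2162 (21.62%);  cumulative: 0.4414, 0.7838, 1


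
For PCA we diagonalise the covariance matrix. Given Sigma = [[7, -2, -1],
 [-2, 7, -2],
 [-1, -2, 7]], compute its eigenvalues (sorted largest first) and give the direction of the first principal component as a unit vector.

Step 1 — characteristic polynomial p(λ) = det(λI - Sigma) = λ³ - tr·λ² + c_1·λ - det, where tr = trace, c_1 = sum of the principal 2×2 minors, det = det(Sigma):
  tr = 7 + 7 + 7 = 21,
  c_1 = (7·7 - (-2)²) + (7·7 - (-1)²) + (7·7 - (-2)²) = 45 + 48 + 45 = 138,
  det = 7·(7·7 - (-2)²) - (-2)·((-2)·7 - (-2)·(-1)) + (-1)·((-2)·(-2) - 7·(-1)) = 7·(45) - (-2)·(-16) + (-1)·(11) = 272.
  So p(λ) = λ³ - 21λ² + 138λ - 272.
Step 2 — look for an integer root (rational root theorem: any rational root is an integer divisor of 272). Testing λ = 8:
  p(8) = 512 - 1344 + 1104 - 272 = 0  ✓
  Dividing out (λ - 8): p(λ) = (λ - 8)(λ² - 13λ + 34).
Step 3 — remaining eigenvalues from the quadratic λ² - 13λ + 34 = 0:
  Δ = 13² - 4·34 = 169 - 136 = 33,  λ = (13 ± √33)/2 = (13 ± 5.7446)/2 ≈ 9.3723 or 3.6277.
  Sorted: λ_1 = 9.3723,  λ_2 = 8,  λ_3 = 3.6277  (check: sum = 21 = tr ✓).

Step 4 — unit eigenvector for λ_1 ≈ 9.3723: v spans the null space of (Sigma - λ_1 I), whose rows are
  r_1 = (-2.3723, -2, -1),  r_2 = (-2, -2.3723, -2),  r_3 = (-1, -2, -2.3723).
  v is orthogonal to every row, so take v ∝ r_1 × r_2 = ((-2)·(-2) - (-1)·(-2.3723), (-1)·(-2) - (-2.3723)·(-2), (-2.3723)·(-2.3723) - (-2)·(-2)) ≈ (1.6277, -2.7446, 1.6277).
  Let u = (1.6277, -2.7446, 1.6277).
  ||u|| = √((1.6277)² + (-2.7446)² + (1.6277)²) = √(12.8316) ≈ 3.5821,  v_1 = u/||u|| ≈ (0.4544, -0.7662, 0.4544) (||v_1|| = 1).

λ_1 = 9.3723,  λ_2 = 8,  λ_3 = 3.6277;  v_1 ≈ (0.4544, -0.7662, 0.4544)


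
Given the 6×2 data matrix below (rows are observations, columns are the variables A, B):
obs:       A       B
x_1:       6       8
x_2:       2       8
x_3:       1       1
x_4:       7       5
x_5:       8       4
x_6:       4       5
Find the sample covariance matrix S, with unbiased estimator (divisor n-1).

Step 1 — column means:
  mean(A) = (6 + 2 + 1 + 7 + 8 + 4) / 6 = 28/6 = 4.6667
  mean(B) = (8 + 8 + 1 + 5 + 4 + 5) / 6 = 31/6 = 5.1667

Step 2 — sample covariance S[i,j] = (1/(n-1)) · Σ_k (x_{k,i} - mean_i) · (x_{k,j} - mean_j), with n-1 = 5.
  S[A,A] = ((1.3333)·(1.3333) + (-2.6667)·(-2.6667) + (-3.6667)·(-3.6667) + (2.3333)·(2.3333) + (3.3333)·(3.3333) + (-0.6667)·(-0.6667)) / 5 = 39.3333/5 = 7.8667
  S[A,B] = ((1.3333)·(2.8333) + (-2.6667)·(2.8333) + (-3.6667)·(-4.1667) + (2.3333)·(-0.1667) + (3.3333)·(-1.1667) + (-0.6667)·(-0.1667)) / 5 = 7.3333/5 = 1.4667
  S[B,B] = ((2.8333)·(2.8333) + (2.8333)·(2.8333) + (-4.1667)·(-4.1667) + (-0.1667)·(-0.1667) + (-1.1667)·(-1.1667) + (-0.1667)·(-0.1667)) / 5 = 34.8333/5 = 6.9667

S is symmetric (S[j,i] = S[i,j]). Assembling:

S = [[7.8667, 1.4667],
 [1.4667, 6.9667]]


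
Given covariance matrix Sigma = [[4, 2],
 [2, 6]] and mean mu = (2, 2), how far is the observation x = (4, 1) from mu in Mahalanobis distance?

Step 1 — centre the observation: (x - mu) = (2, -1).

Step 2 — invert Sigma. det(Sigma) = 4·6 - (2)² = 20.
  Sigma^{-1} = (1/det) · [[d, -b], [-b, a]] = [[0.3, -0.1],
 [-0.1, 0.2]].

Step 3 — form the quadratic (x - mu)^T · Sigma^{-1} · (x - mu):
  Sigma^{-1} · (x - mu) = (0.7, -0.4).
  (x - mu)^T · [Sigma^{-1} · (x - mu)] = (2)·(0.7) + (-1)·(-0.4) = 1.8.

Step 4 — take square root: d = √(1.8) ≈ 1.3416.

d(x, mu) = √(1.8) ≈ 1.3416


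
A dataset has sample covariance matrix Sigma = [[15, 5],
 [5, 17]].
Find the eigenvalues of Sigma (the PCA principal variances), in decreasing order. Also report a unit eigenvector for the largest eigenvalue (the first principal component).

Step 1 — characteristic polynomial of 2×2 Sigma:
  det(Sigma - λI) = λ² - trace · λ + det = 0.
  trace = 15 + 17 = 32, det = 15·17 - (5)² = 230.
Step 2 — discriminant:
  Δ = trace² - 4·det = 1024 - 920 = 104.
Step 3 — eigenvalues:
  λ = (trace ± √Δ)/2 = (32 ± 10.198)/2,
  λ_1 = 21.099,  λ_2 = 10.901.

Step 4 — unit eigenvector for λ_1: solve (Sigma - λ_1 I)v = 0. First row:
  (15 - 21.099)·v_x + (5)·v_y = 0, i.e. (-6.099)·v_x + (5)·v_y = 0,
  so v ∝ (b, λ_1 - a) = (5, 6.099) = u.
  ||u|| = √((5)² + (6.099)²) = √(62.198) ≈ 7.8866,
  v_1 = u/||u|| ≈ (0.634, 0.7733) (||v_1|| = 1).

λ_1 = 21.099,  λ_2 = 10.901;  v_1 ≈ (0.634, 0.7733)


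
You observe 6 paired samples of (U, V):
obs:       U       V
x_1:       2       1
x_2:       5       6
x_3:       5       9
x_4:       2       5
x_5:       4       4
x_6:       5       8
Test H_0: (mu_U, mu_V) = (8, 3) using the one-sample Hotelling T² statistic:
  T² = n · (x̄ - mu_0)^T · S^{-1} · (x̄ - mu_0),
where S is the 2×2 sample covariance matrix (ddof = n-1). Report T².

Step 1 — sample mean vector:
  mean(U) = (2 + 5 + 5 + 2 + 4 + 5) / 6 = 23/6 = 3.8333
  mean(V) = (1 + 6 + 9 + 5 + 4 + 8) / 6 = 33/6 = 5.5
  x̄ = (3.8333, 5.5),  deviation x̄ - mu_0 = (3.8333, 5.5) - (8, 3) = (-4.1667, 2.5).

Step 2 — sample covariance matrix, S[i,j] = (1/(n-1)) · Σ_k (x_{k,i} - mean_i) · (x_{k,j} - mean_j), divisor n-1 = 5:
  S[U,U] = ((-1.8333)·(-1.8333) + (1.1667)·(1.1667) + (1.1667)·(1.1667) + (-1.8333)·(-1.8333) + (0.1667)·(0.1667) + (1.1667)·(1.1667)) / 5 = 10.8333/5 = 2.1667
  S[U,V] = ((-1.8333)·(-4.5) + (1.1667)·(0.5) + (1.1667)·(3.5) + (-1.8333)·(-0.5) + (0.1667)·(-1.5) + (1.1667)·(2.5)) / 5 = 16.5/5 = 3.3
  S[V,V] = ((-4.5)·(-4.5) + (0.5)·(0.5) + (3.5)·(3.5) + (-0.5)·(-0.5) + (-1.5)·(-1.5) + (2.5)·(2.5)) / 5 = 41.5/5 = 8.3
  S = [[2.1667, 3.3],
 [3.3, 8.3]].

Step 3 — invert S. det(S) = 2.1667·8.3 - (3.3)² = 7.0933.
  S^{-1} = (1/det) · [[d, -b], [-b, a]] = [[1.1701, -0.4652],
 [-0.4652, 0.3055]].

Step 4 — quadratic form (x̄ - mu_0)^T · S^{-1} · (x̄ - mu_0):
  S^{-1} · (x̄ - mu_0) = (-6.0385, 2.7021),
  (x̄ - mu_0)^T · [...] = (-4.1667)·(-6.0385) + (2.5)·(2.7021) = 31.9157.

Step 5 — scale by n: T² = 6 · 31.9157 = 191.4944.

T² ≈ 191.4944


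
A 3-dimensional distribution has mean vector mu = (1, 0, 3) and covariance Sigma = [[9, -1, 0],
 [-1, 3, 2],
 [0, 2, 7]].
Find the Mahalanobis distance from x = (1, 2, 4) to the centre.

Step 1 — centre the observation: (x - mu) = (0, 2, 1).

Step 2 — invert Sigma (cofactor / det for 3×3, or solve directly):
  Sigma^{-1} = [[0.1164, 0.0479, -0.0137],
 [0.0479, 0.4315, -0.1233],
 [-0.0137, -0.1233, 0.1781]].

Step 3 — form the quadratic (x - mu)^T · Sigma^{-1} · (x - mu):
  Sigma^{-1} · (x - mu) = (0.0822, 0.7397, -0.0685).
  (x - mu)^T · [Sigma^{-1} · (x - mu)] = (0)·(0.0822) + (2)·(0.7397) + (1)·(-0.0685) = 1.411.

Step 4 — take square root: d = √(1.411) ≈ 1.1878.

d(x, mu) = √(1.411) ≈ 1.1878


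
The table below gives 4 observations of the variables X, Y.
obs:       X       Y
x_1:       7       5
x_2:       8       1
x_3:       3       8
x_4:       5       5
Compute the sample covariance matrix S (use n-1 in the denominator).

Step 1 — column means:
  mean(X) = (7 + 8 + 3 + 5) / 4 = 23/4 = 5.75
  mean(Y) = (5 + 1 + 8 + 5) / 4 = 19/4 = 4.75

Step 2 — sample covariance S[i,j] = (1/(n-1)) · Σ_k (x_{k,i} - mean_i) · (x_{k,j} - mean_j), with n-1 = 3.
  S[X,X] = ((1.25)·(1.25) + (2.25)·(2.25) + (-2.75)·(-2.75) + (-0.75)·(-0.75)) / 3 = 14.75/3 = 4.9167
  S[X,Y] = ((1.25)·(0.25) + (2.25)·(-3.75) + (-2.75)·(3.25) + (-0.75)·(0.25)) / 3 = -17.25/3 = -5.75
  S[Y,Y] = ((0.25)·(0.25) + (-3.75)·(-3.75) + (3.25)·(3.25) + (0.25)·(0.25)) / 3 = 24.75/3 = 8.25

S is symmetric (S[j,i] = S[i,j]). Assembling:

S = [[4.9167, -5.75],
 [-5.75, 8.25]]


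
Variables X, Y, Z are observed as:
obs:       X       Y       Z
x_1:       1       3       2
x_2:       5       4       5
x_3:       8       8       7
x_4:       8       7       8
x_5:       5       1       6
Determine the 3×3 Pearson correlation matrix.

Step 1 — column means:
  mean(X) = (1 + 5 + 8 + 8 + 5) / 5 = 27/5 = 5.4
  mean(Y) = (3 + 4 + 8 + 7 + 1) / 5 = 23/5 = 4.6
  mean(Z) = (2 + 5 + 7 + 8 + 6) / 5 = 28/5 = 5.6

Step 2 — sample variances and covariances s[i,j] = (1/(n-1)) · Σ_k (x_{k,i} - mean_i) · (x_{k,j} - mean_j), with n-1 = 4:
  s[X,X] = ((-4.4)·(-4.4) + (-0.4)·(-0.4) + (2.6)·(2.6) + (2.6)·(2.6) + (-0.4)·(-0.4)) / 4 = 33.2/4 = 8.3
  s[X,Y] = ((-4.4)·(-1.6) + (-0.4)·(-0.6) + (2.6)·(3.4) + (2.6)·(2.4) + (-0.4)·(-3.6)) / 4 = 23.8/4 = 5.95
  s[X,Z] = ((-4.4)·(-3.6) + (-0.4)·(-0.6) + (2.6)·(1.4) + (2.6)·(2.4) + (-0.4)·(0.4)) / 4 = 25.8/4 = 6.45
  s[Y,Y] = ((-1.6)·(-1.6) + (-0.6)·(-0.6) + (3.4)·(3.4) + (2.4)·(2.4) + (-3.6)·(-3.6)) / 4 = 33.2/4 = 8.3
  s[Y,Z] = ((-1.6)·(-3.6) + (-0.6)·(-0.6) + (3.4)·(1.4) + (2.4)·(2.4) + (-3.6)·(0.4)) / 4 = 15.2/4 = 3.8
  s[Z,Z] = ((-3.6)·(-3.6) + (-0.6)·(-0.6) + (1.4)·(1.4) + (2.4)·(2.4) + (0.4)·(0.4)) / 4 = 21.2/4 = 5.3
  Sample standard deviations s_i = √(s[i,i]):
  s(X) = √(8.3) = 2.881
  s(Y) = √(8.3) = 2.881
  s(Z) = √(5.3) = 2.3022

Step 3 — r_{ij} = s_{ij} / (s_i · s_j):
  r[X,X] = 1 (diagonal).
  r[X,Y] = 5.95 / (2.881 · 2.881) = 5.95 / 8.3 = 0.7169
  r[X,Z] = 6.45 / (2.881 · 2.3022) = 6.45 / 6.6325 = 0.9725
  r[Y,Y] = 1 (diagonal).
  r[Y,Z] = 3.8 / (2.881 · 2.3022) = 3.8 / 6.6325 = 0.5729
  r[Z,Z] = 1 (diagonal).

R is symmetric with unit diagonal. Assembling:

R = [[1, 0.7169, 0.9725],
 [0.7169, 1, 0.5729],
 [0.9725, 0.5729, 1]]


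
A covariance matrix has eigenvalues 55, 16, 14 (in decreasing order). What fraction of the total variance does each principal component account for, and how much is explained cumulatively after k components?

Step 1 — total variance = trace(Sigma) = Σ λ_i = 55 + 16 + 14 = 85.

Step 2 — fraction explained by component i = λ_i / Σ λ:
  PC1: 55/85 = 0.6471
  PC2: 16/85 = 0.1882
  PC3: 14/85 = 0.1647

Step 3 — cumulative fraction after k components = (λ_1 + ... + λ_k) / Σ λ:
  k = 1: 55/85 = 0.6471
  k = 2: (55 + 16)/85 = 71/85 = 0.8353
  k = 3: (55 + 16 + 14)/85 = 85/85 = 1

Summary (fraction, with percent):

explained: PC1 0.6471 (64.71%), PC2 0.1882 (18.82%), PC3 0.1647 (16.47%);  cumulative: 0.6471, 0.8353, 1


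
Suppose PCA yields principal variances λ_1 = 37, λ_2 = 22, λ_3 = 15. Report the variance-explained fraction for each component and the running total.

Step 1 — total variance = trace(Sigma) = Σ λ_i = 37 + 22 + 15 = 74.

Step 2 — fraction explained by component i = λ_i / Σ λ:
  PC1: 37/74 = 0.5
  PC2: 22/74 = 0.2973
  PC3: 15/74 = 0.2027

Step 3 — cumulative fraction after k components = (λ_1 + ... + λ_k) / Σ λ:
  k = 1: 37/74 = 0.5
  k = 2: (37 + 22)/74 = 59/74 = 0.7973
  k = 3: (37 + 22 + 15)/74 = 74/74 = 1

Summary (fraction, with percent):

explained: PC1 0.5 (50%), PC2 0.2973 (29.73%), PC3 0.2027 (20.27%);  cumulative: 0.5, 0.7973, 1


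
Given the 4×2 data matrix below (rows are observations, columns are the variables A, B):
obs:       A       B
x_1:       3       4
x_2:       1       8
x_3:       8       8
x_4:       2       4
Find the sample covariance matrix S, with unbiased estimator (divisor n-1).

Step 1 — column means:
  mean(A) = (3 + 1 + 8 + 2) / 4 = 14/4 = 3.5
  mean(B) = (4 + 8 + 8 + 4) / 4 = 24/4 = 6

Step 2 — sample covariance S[i,j] = (1/(n-1)) · Σ_k (x_{k,i} - mean_i) · (x_{k,j} - mean_j), with n-1 = 3.
  S[A,A] = ((-0.5)·(-0.5) + (-2.5)·(-2.5) + (4.5)·(4.5) + (-1.5)·(-1.5)) / 3 = 29/3 = 9.6667
  S[A,B] = ((-0.5)·(-2) + (-2.5)·(2) + (4.5)·(2) + (-1.5)·(-2)) / 3 = 8/3 = 2.6667
  S[B,B] = ((-2)·(-2) + (2)·(2) + (2)·(2) + (-2)·(-2)) / 3 = 16/3 = 5.3333

S is symmetric (S[j,i] = S[i,j]). Assembling:

S = [[9.6667, 2.6667],
 [2.6667, 5.3333]]


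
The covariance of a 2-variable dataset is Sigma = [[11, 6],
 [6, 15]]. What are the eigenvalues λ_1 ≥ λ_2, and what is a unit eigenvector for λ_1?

Step 1 — characteristic polynomial of 2×2 Sigma:
  det(Sigma - λI) = λ² - trace · λ + det = 0.
  trace = 11 + 15 = 26, det = 11·15 - (6)² = 129.
Step 2 — discriminant:
  Δ = trace² - 4·det = 676 - 516 = 160.
Step 3 — eigenvalues:
  λ = (trace ± √Δ)/2 = (26 ± 12.6491)/2,
  λ_1 = 19.3246,  λ_2 = 6.6754.

Step 4 — unit eigenvector for λ_1: solve (Sigma - λ_1 I)v = 0. First row:
  (11 - 19.3246)·v_x + (6)·v_y = 0, i.e. (-8.3246)·v_x + (6)·v_y = 0,
  so v ∝ (b, λ_1 - a) = (6, 8.3246) = u.
  ||u|| = √((6)² + (8.3246)²) = √(105.2982) ≈ 10.2615,
  v_1 = u/||u|| ≈ (0.5847, 0.8112) (||v_1|| = 1).

λ_1 = 19.3246,  λ_2 = 6.6754;  v_1 ≈ (0.5847, 0.8112)


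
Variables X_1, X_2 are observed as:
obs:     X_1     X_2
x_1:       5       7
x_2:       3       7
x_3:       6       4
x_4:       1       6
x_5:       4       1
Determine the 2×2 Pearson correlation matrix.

Step 1 — column means:
  mean(X_1) = (5 + 3 + 6 + 1 + 4) / 5 = 19/5 = 3.8
  mean(X_2) = (7 + 7 + 4 + 6 + 1) / 5 = 25/5 = 5

Step 2 — sample variances and covariances s[i,j] = (1/(n-1)) · Σ_k (x_{k,i} - mean_i) · (x_{k,j} - mean_j), with n-1 = 4:
  s[X_1,X_1] = ((1.2)·(1.2) + (-0.8)·(-0.8) + (2.2)·(2.2) + (-2.8)·(-2.8) + (0.2)·(0.2)) / 4 = 14.8/4 = 3.7
  s[X_1,X_2] = ((1.2)·(2) + (-0.8)·(2) + (2.2)·(-1) + (-2.8)·(1) + (0.2)·(-4)) / 4 = -5/4 = -1.25
  s[X_2,X_2] = ((2)·(2) + (2)·(2) + (-1)·(-1) + (1)·(1) + (-4)·(-4)) / 4 = 26/4 = 6.5
  Sample standard deviations s_i = √(s[i,i]):
  s(X_1) = √(3.7) = 1.9235
  s(X_2) = √(6.5) = 2.5495

Step 3 — r_{ij} = s_{ij} / (s_i · s_j):
  r[X_1,X_1] = 1 (diagonal).
  r[X_1,X_2] = -1.25 / (1.9235 · 2.5495) = -1.25 / 4.9041 = -0.2549
  r[X_2,X_2] = 1 (diagonal).

R is symmetric with unit diagonal. Assembling:

R = [[1, -0.2549],
 [-0.2549, 1]]


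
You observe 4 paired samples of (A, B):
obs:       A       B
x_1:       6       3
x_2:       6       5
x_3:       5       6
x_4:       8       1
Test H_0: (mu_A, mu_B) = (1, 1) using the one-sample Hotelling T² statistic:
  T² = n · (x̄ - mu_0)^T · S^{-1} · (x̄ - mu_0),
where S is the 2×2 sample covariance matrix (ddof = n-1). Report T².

Step 1 — sample mean vector:
  mean(A) = (6 + 6 + 5 + 8) / 4 = 25/4 = 6.25
  mean(B) = (3 + 5 + 6 + 1) / 4 = 15/4 = 3.75
  x̄ = (6.25, 3.75),  deviation x̄ - mu_0 = (6.25, 3.75) - (1, 1) = (5.25, 2.75).

Step 2 — sample covariance matrix, S[i,j] = (1/(n-1)) · Σ_k (x_{k,i} - mean_i) · (x_{k,j} - mean_j), divisor n-1 = 3:
  S[A,A] = ((-0.25)·(-0.25) + (-0.25)·(-0.25) + (-1.25)·(-1.25) + (1.75)·(1.75)) / 3 = 4.75/3 = 1.5833
  S[A,B] = ((-0.25)·(-0.75) + (-0.25)·(1.25) + (-1.25)·(2.25) + (1.75)·(-2.75)) / 3 = -7.75/3 = -2.5833
  S[B,B] = ((-0.75)·(-0.75) + (1.25)·(1.25) + (2.25)·(2.25) + (-2.75)·(-2.75)) / 3 = 14.75/3 = 4.9167
  S = [[1.5833, -2.5833],
 [-2.5833, 4.9167]].

Step 3 — invert S. det(S) = 1.5833·4.9167 - (-2.5833)² = 1.1111.
  S^{-1} = (1/det) · [[d, -b], [-b, a]] = [[4.425, 2.325],
 [2.325, 1.425]].

Step 4 — quadratic form (x̄ - mu_0)^T · S^{-1} · (x̄ - mu_0):
  S^{-1} · (x̄ - mu_0) = (29.625, 16.125),
  (x̄ - mu_0)^T · [...] = (5.25)·(29.625) + (2.75)·(16.125) = 199.875.

Step 5 — scale by n: T² = 4 · 199.875 = 799.5.

T² ≈ 799.5


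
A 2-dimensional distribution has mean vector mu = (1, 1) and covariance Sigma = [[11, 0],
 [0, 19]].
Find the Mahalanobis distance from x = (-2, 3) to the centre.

Step 1 — centre the observation: (x - mu) = (-3, 2).

Step 2 — invert Sigma. det(Sigma) = 11·19 - (0)² = 209.
  Sigma^{-1} = (1/det) · [[d, -b], [-b, a]] = [[0.0909, 0],
 [0, 0.0526]].

Step 3 — form the quadratic (x - mu)^T · Sigma^{-1} · (x - mu):
  Sigma^{-1} · (x - mu) = (-0.2727, 0.1053).
  (x - mu)^T · [Sigma^{-1} · (x - mu)] = (-3)·(-0.2727) + (2)·(0.1053) = 1.0287.

Step 4 — take square root: d = √(1.0287) ≈ 1.0143.

d(x, mu) = √(1.0287) ≈ 1.0143


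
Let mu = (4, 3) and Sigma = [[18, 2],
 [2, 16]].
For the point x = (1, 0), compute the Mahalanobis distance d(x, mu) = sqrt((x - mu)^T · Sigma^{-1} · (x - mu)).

Step 1 — centre the observation: (x - mu) = (-3, -3).

Step 2 — invert Sigma. det(Sigma) = 18·16 - (2)² = 284.
  Sigma^{-1} = (1/det) · [[d, -b], [-b, a]] = [[0.0563, -0.007],
 [-0.007, 0.0634]].

Step 3 — form the quadratic (x - mu)^T · Sigma^{-1} · (x - mu):
  Sigma^{-1} · (x - mu) = (-0.1479, -0.169).
  (x - mu)^T · [Sigma^{-1} · (x - mu)] = (-3)·(-0.1479) + (-3)·(-0.169) = 0.9507.

Step 4 — take square root: d = √(0.9507) ≈ 0.975.

d(x, mu) = √(0.9507) ≈ 0.975


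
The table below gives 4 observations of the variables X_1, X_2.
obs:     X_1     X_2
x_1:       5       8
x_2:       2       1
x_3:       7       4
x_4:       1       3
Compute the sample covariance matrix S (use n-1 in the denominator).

Step 1 — column means:
  mean(X_1) = (5 + 2 + 7 + 1) / 4 = 15/4 = 3.75
  mean(X_2) = (8 + 1 + 4 + 3) / 4 = 16/4 = 4

Step 2 — sample covariance S[i,j] = (1/(n-1)) · Σ_k (x_{k,i} - mean_i) · (x_{k,j} - mean_j), with n-1 = 3.
  S[X_1,X_1] = ((1.25)·(1.25) + (-1.75)·(-1.75) + (3.25)·(3.25) + (-2.75)·(-2.75)) / 3 = 22.75/3 = 7.5833
  S[X_1,X_2] = ((1.25)·(4) + (-1.75)·(-3) + (3.25)·(0) + (-2.75)·(-1)) / 3 = 13/3 = 4.3333
  S[X_2,X_2] = ((4)·(4) + (-3)·(-3) + (0)·(0) + (-1)·(-1)) / 3 = 26/3 = 8.6667

S is symmetric (S[j,i] = S[i,j]). Assembling:

S = [[7.5833, 4.3333],
 [4.3333, 8.6667]]


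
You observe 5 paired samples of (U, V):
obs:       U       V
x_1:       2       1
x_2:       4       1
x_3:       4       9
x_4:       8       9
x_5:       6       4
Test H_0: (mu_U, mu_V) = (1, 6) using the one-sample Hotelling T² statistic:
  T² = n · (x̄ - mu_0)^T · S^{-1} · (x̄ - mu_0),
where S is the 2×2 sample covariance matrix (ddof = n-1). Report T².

Step 1 — sample mean vector:
  mean(U) = (2 + 4 + 4 + 8 + 6) / 5 = 24/5 = 4.8
  mean(V) = (1 + 1 + 9 + 9 + 4) / 5 = 24/5 = 4.8
  x̄ = (4.8, 4.8),  deviation x̄ - mu_0 = (4.8, 4.8) - (1, 6) = (3.8, -1.2).

Step 2 — sample covariance matrix, S[i,j] = (1/(n-1)) · Σ_k (x_{k,i} - mean_i) · (x_{k,j} - mean_j), divisor n-1 = 4:
  S[U,U] = ((-2.8)·(-2.8) + (-0.8)·(-0.8) + (-0.8)·(-0.8) + (3.2)·(3.2) + (1.2)·(1.2)) / 4 = 20.8/4 = 5.2
  S[U,V] = ((-2.8)·(-3.8) + (-0.8)·(-3.8) + (-0.8)·(4.2) + (3.2)·(4.2) + (1.2)·(-0.8)) / 4 = 22.8/4 = 5.7
  S[V,V] = ((-3.8)·(-3.8) + (-3.8)·(-3.8) + (4.2)·(4.2) + (4.2)·(4.2) + (-0.8)·(-0.8)) / 4 = 64.8/4 = 16.2
  S = [[5.2, 5.7],
 [5.7, 16.2]].

Step 3 — invert S. det(S) = 5.2·16.2 - (5.7)² = 51.75.
  S^{-1} = (1/det) · [[d, -b], [-b, a]] = [[0.313, -0.1101],
 [-0.1101, 0.1005]].

Step 4 — quadratic form (x̄ - mu_0)^T · S^{-1} · (x̄ - mu_0):
  S^{-1} · (x̄ - mu_0) = (1.3217, -0.5391),
  (x̄ - mu_0)^T · [...] = (3.8)·(1.3217) + (-1.2)·(-0.5391) = 5.6696.

Step 5 — scale by n: T² = 5 · 5.6696 = 28.3478.

T² ≈ 28.3478


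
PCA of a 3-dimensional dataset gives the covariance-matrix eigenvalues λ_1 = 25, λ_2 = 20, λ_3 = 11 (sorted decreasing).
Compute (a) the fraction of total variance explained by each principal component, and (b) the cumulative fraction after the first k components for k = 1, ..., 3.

Step 1 — total variance = trace(Sigma) = Σ λ_i = 25 + 20 + 11 = 56.

Step 2 — fraction explained by component i = λ_i / Σ λ:
  PC1: 25/56 = 0.4464
  PC2: 20/56 = 0.3571
  PC3: 11/56 = 0.1964

Step 3 — cumulative fraction after k components = (λ_1 + ... + λ_k) / Σ λ:
  k = 1: 25/56 = 0.4464
  k = 2: (25 + 20)/56 = 45/56 = 0.8036
  k = 3: (25 + 20 + 11)/56 = 56/56 = 1

Summary (fraction, with percent):

explained: PC1 0.4464 (44.64%), PC2 0.3571 (35.71%), PC3 0.1964 (19.64%);  cumulative: 0.4464, 0.8036, 1


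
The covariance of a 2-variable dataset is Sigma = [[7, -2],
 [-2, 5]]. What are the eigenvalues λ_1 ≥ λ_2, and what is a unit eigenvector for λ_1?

Step 1 — characteristic polynomial of 2×2 Sigma:
  det(Sigma - λI) = λ² - trace · λ + det = 0.
  trace = 7 + 5 = 12, det = 7·5 - (-2)² = 31.
Step 2 — discriminant:
  Δ = trace² - 4·det = 144 - 124 = 20.
Step 3 — eigenvalues:
  λ = (trace ± √Δ)/2 = (12 ± 4.4721)/2,
  λ_1 = 8.2361,  λ_2 = 3.7639.

Step 4 — unit eigenvector for λ_1: solve (Sigma - λ_1 I)v = 0. First row:
  (7 - 8.2361)·v_x + (-2)·v_y = 0, i.e. (-1.2361)·v_x + (-2)·v_y = 0,
  so v ∝ (b, λ_1 - a) = (-2, 1.2361); multiply by -1 so the first entry is positive: u = (2, -1.2361).
  ||u|| = √((2)² + (-1.2361)²) = √(5.5279) ≈ 2.3511,
  v_1 = u/||u|| ≈ (0.8507, -0.5257) (||v_1|| = 1).

λ_1 = 8.2361,  λ_2 = 3.7639;  v_1 ≈ (0.8507, -0.5257)


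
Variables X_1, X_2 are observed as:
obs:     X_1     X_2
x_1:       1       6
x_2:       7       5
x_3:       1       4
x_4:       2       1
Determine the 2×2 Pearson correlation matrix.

Step 1 — column means:
  mean(X_1) = (1 + 7 + 1 + 2) / 4 = 11/4 = 2.75
  mean(X_2) = (6 + 5 + 4 + 1) / 4 = 16/4 = 4

Step 2 — sample variances and covariances s[i,j] = (1/(n-1)) · Σ_k (x_{k,i} - mean_i) · (x_{k,j} - mean_j), with n-1 = 3:
  s[X_1,X_1] = ((-1.75)·(-1.75) + (4.25)·(4.25) + (-1.75)·(-1.75) + (-0.75)·(-0.75)) / 3 = 24.75/3 = 8.25
  s[X_1,X_2] = ((-1.75)·(2) + (4.25)·(1) + (-1.75)·(0) + (-0.75)·(-3)) / 3 = 3/3 = 1
  s[X_2,X_2] = ((2)·(2) + (1)·(1) + (0)·(0) + (-3)·(-3)) / 3 = 14/3 = 4.6667
  Sample standard deviations s_i = √(s[i,i]):
  s(X_1) = √(8.25) = 2.8723
  s(X_2) = √(4.6667) = 2.1602

Step 3 — r_{ij} = s_{ij} / (s_i · s_j):
  r[X_1,X_1] = 1 (diagonal).
  r[X_1,X_2] = 1 / (2.8723 · 2.1602) = 1 / 6.2048 = 0.1612
  r[X_2,X_2] = 1 (diagonal).

R is symmetric with unit diagonal. Assembling:

R = [[1, 0.1612],
 [0.1612, 1]]


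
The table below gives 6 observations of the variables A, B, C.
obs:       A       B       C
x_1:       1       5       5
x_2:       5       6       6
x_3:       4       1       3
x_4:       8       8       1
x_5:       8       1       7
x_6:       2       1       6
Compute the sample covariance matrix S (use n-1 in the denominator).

Step 1 — column means:
  mean(A) = (1 + 5 + 4 + 8 + 8 + 2) / 6 = 28/6 = 4.6667
  mean(B) = (5 + 6 + 1 + 8 + 1 + 1) / 6 = 22/6 = 3.6667
  mean(C) = (5 + 6 + 3 + 1 + 7 + 6) / 6 = 28/6 = 4.6667

Step 2 — sample covariance S[i,j] = (1/(n-1)) · Σ_k (x_{k,i} - mean_i) · (x_{k,j} - mean_j), with n-1 = 5.
  S[A,A] = ((-3.6667)·(-3.6667) + (0.3333)·(0.3333) + (-0.6667)·(-0.6667) + (3.3333)·(3.3333) + (3.3333)·(3.3333) + (-2.6667)·(-2.6667)) / 5 = 43.3333/5 = 8.6667
  S[A,B] = ((-3.6667)·(1.3333) + (0.3333)·(2.3333) + (-0.6667)·(-2.6667) + (3.3333)·(4.3333) + (3.3333)·(-2.6667) + (-2.6667)·(-2.6667)) / 5 = 10.3333/5 = 2.0667
  S[A,C] = ((-3.6667)·(0.3333) + (0.3333)·(1.3333) + (-0.6667)·(-1.6667) + (3.3333)·(-3.6667) + (3.3333)·(2.3333) + (-2.6667)·(1.3333)) / 5 = -7.6667/5 = -1.5333
  S[B,B] = ((1.3333)·(1.3333) + (2.3333)·(2.3333) + (-2.6667)·(-2.6667) + (4.3333)·(4.3333) + (-2.6667)·(-2.6667) + (-2.6667)·(-2.6667)) / 5 = 47.3333/5 = 9.4667
  S[B,C] = ((1.3333)·(0.3333) + (2.3333)·(1.3333) + (-2.6667)·(-1.6667) + (4.3333)·(-3.6667) + (-2.6667)·(2.3333) + (-2.6667)·(1.3333)) / 5 = -17.6667/5 = -3.5333
  S[C,C] = ((0.3333)·(0.3333) + (1.3333)·(1.3333) + (-1.6667)·(-1.6667) + (-3.6667)·(-3.6667) + (2.3333)·(2.3333) + (1.3333)·(1.3333)) / 5 = 25.3333/5 = 5.0667

S is symmetric (S[j,i] = S[i,j]). Assembling:

S = [[8.6667, 2.0667, -1.5333],
 [2.0667, 9.4667, -3.5333],
 [-1.5333, -3.5333, 5.0667]]


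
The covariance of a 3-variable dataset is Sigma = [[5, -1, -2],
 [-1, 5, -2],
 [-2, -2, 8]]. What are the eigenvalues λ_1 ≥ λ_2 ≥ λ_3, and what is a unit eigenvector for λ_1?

Step 1 — characteristic polynomial p(λ) = det(λI - Sigma) = λ³ - tr·λ² + c_1·λ - det, where tr = trace, c_1 = sum of the principal 2×2 minors, det = det(Sigma):
  tr = 5 + 5 + 8 = 18,
  c_1 = (5·5 - (-1)²) + (5·8 - (-2)²) + (5·8 - (-2)²) = 24 + 36 + 36 = 96,
  det = 5·(5·8 - (-2)²) - (-1)·((-1)·8 - (-2)·(-2)) + (-2)·((-1)·(-2) - 5·(-2)) = 5·(36) - (-1)·(-12) + (-2)·(12) = 144.
  So p(λ) = λ³ - 18λ² + 96λ - 144.
Step 2 — look for an integer root (rational root theorem: any rational root is an integer divisor of 144). Testing λ = 6:
  p(6) = 216 - 648 + 576 - 144 = 0  ✓
  Dividing out (λ - 6): p(λ) = (λ - 6)(λ² - 12λ + 24).
Step 3 — remaining eigenvalues from the quadratic λ² - 12λ + 24 = 0:
  Δ = 12² - 4·24 = 144 - 96 = 48,  λ = (12 ± √48)/2 = (12 ± 6.9282)/2 ≈ 9.4641 or 2.5359.
  Sorted: λ_1 = 9.4641,  λ_2 = 6,  λ_3 = 2.5359  (check: sum = 18 = tr ✓).

Step 4 — unit eigenvector for λ_1 ≈ 9.4641: v spans the null space of (Sigma - λ_1 I), whose rows are
  r_1 = (-4.4641, -1, -2),  r_2 = (-1, -4.4641, -2),  r_3 = (-2, -2, -1.4641).
  v is orthogonal to every row, so take v ∝ r_1 × r_2 = ((-1)·(-2) - (-2)·(-4.4641), (-2)·(-1) - (-4.4641)·(-2), (-4.4641)·(-4.4641) - (-1)·(-1)) ≈ (-6.9282, -6.9282, 18.9282).
  Rescale (multiply by -1 so the first nonzero entry is positive): u = (6.9282, 6.9282, -18.9282).
  ||u|| = √((6.9282)² + (6.9282)² + (-18.9282)²) = √(454.2769) ≈ 21.3138,  v_1 = u/||u|| ≈ (0.3251, 0.3251, -0.8881) (||v_1|| = 1).

λ_1 = 9.4641,  λ_2 = 6,  λ_3 = 2.5359;  v_1 ≈ (0.3251, 0.3251, -0.8881)


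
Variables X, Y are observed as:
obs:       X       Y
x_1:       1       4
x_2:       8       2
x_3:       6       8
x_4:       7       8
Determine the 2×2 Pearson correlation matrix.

Step 1 — column means:
  mean(X) = (1 + 8 + 6 + 7) / 4 = 22/4 = 5.5
  mean(Y) = (4 + 2 + 8 + 8) / 4 = 22/4 = 5.5

Step 2 — sample variances and covariances s[i,j] = (1/(n-1)) · Σ_k (x_{k,i} - mean_i) · (x_{k,j} - mean_j), with n-1 = 3:
  s[X,X] = ((-4.5)·(-4.5) + (2.5)·(2.5) + (0.5)·(0.5) + (1.5)·(1.5)) / 3 = 29/3 = 9.6667
  s[X,Y] = ((-4.5)·(-1.5) + (2.5)·(-3.5) + (0.5)·(2.5) + (1.5)·(2.5)) / 3 = 3/3 = 1
  s[Y,Y] = ((-1.5)·(-1.5) + (-3.5)·(-3.5) + (2.5)·(2.5) + (2.5)·(2.5)) / 3 = 27/3 = 9
  Sample standard deviations s_i = √(s[i,i]):
  s(X) = √(9.6667) = 3.1091
  s(Y) = √(9) = 3

Step 3 — r_{ij} = s_{ij} / (s_i · s_j):
  r[X,X] = 1 (diagonal).
  r[X,Y] = 1 / (3.1091 · 3) = 1 / 9.3274 = 0.1072
  r[Y,Y] = 1 (diagonal).

R is symmetric with unit diagonal. Assembling:

R = [[1, 0.1072],
 [0.1072, 1]]


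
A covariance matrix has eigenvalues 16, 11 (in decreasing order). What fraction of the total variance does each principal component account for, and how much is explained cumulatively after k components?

Step 1 — total variance = trace(Sigma) = Σ λ_i = 16 + 11 = 27.

Step 2 — fraction explained by component i = λ_i / Σ λ:
  PC1: 16/27 = 0.5926
  PC2: 11/27 = 0.4074

Step 3 — cumulative fraction after k components = (λ_1 + ... + λ_k) / Σ λ:
  k = 1: 16/27 = 0.5926
  k = 2: (16 + 11)/27 = 27/27 = 1

Summary (fraction, with percent):

explained: PC1 0.5926 (59.26%), PC2 0.4074 (40.74%);  cumulative: 0.5926, 1


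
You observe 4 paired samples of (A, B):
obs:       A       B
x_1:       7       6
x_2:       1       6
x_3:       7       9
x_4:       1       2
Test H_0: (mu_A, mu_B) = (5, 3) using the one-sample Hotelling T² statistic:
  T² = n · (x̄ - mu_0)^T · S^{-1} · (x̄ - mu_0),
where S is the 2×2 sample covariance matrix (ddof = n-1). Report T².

Step 1 — sample mean vector:
  mean(A) = (7 + 1 + 7 + 1) / 4 = 16/4 = 4
  mean(B) = (6 + 6 + 9 + 2) / 4 = 23/4 = 5.75
  x̄ = (4, 5.75),  deviation x̄ - mu_0 = (4, 5.75) - (5, 3) = (-1, 2.75).

Step 2 — sample covariance matrix, S[i,j] = (1/(n-1)) · Σ_k (x_{k,i} - mean_i) · (x_{k,j} - mean_j), divisor n-1 = 3:
  S[A,A] = ((3)·(3) + (-3)·(-3) + (3)·(3) + (-3)·(-3)) / 3 = 36/3 = 12
  S[A,B] = ((3)·(0.25) + (-3)·(0.25) + (3)·(3.25) + (-3)·(-3.75)) / 3 = 21/3 = 7
  S[B,B] = ((0.25)·(0.25) + (0.25)·(0.25) + (3.25)·(3.25) + (-3.75)·(-3.75)) / 3 = 24.75/3 = 8.25
  S = [[12, 7],
 [7, 8.25]].

Step 3 — invert S. det(S) = 12·8.25 - (7)² = 50.
  S^{-1} = (1/det) · [[d, -b], [-b, a]] = [[0.165, -0.14],
 [-0.14, 0.24]].

Step 4 — quadratic form (x̄ - mu_0)^T · S^{-1} · (x̄ - mu_0):
  S^{-1} · (x̄ - mu_0) = (-0.55, 0.8),
  (x̄ - mu_0)^T · [...] = (-1)·(-0.55) + (2.75)·(0.8) = 2.75.

Step 5 — scale by n: T² = 4 · 2.75 = 11.

T² ≈ 11


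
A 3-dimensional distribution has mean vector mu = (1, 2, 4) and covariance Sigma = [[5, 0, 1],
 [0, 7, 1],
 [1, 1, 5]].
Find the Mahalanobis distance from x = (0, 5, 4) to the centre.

Step 1 — centre the observation: (x - mu) = (-1, 3, 0).

Step 2 — invert Sigma (cofactor / det for 3×3, or solve directly):
  Sigma^{-1} = [[0.2086, 0.0061, -0.0429],
 [0.0061, 0.1472, -0.0307],
 [-0.0429, -0.0307, 0.2147]].

Step 3 — form the quadratic (x - mu)^T · Sigma^{-1} · (x - mu):
  Sigma^{-1} · (x - mu) = (-0.1902, 0.4356, -0.0491).
  (x - mu)^T · [Sigma^{-1} · (x - mu)] = (-1)·(-0.1902) + (3)·(0.4356) + (0)·(-0.0491) = 1.4969.

Step 4 — take square root: d = √(1.4969) ≈ 1.2235.

d(x, mu) = √(1.4969) ≈ 1.2235


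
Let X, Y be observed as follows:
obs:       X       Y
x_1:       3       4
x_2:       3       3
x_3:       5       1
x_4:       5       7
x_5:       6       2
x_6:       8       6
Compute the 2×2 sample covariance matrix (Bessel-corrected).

Step 1 — column means:
  mean(X) = (3 + 3 + 5 + 5 + 6 + 8) / 6 = 30/6 = 5
  mean(Y) = (4 + 3 + 1 + 7 + 2 + 6) / 6 = 23/6 = 3.8333

Step 2 — sample covariance S[i,j] = (1/(n-1)) · Σ_k (x_{k,i} - mean_i) · (x_{k,j} - mean_j), with n-1 = 5.
  S[X,X] = ((-2)·(-2) + (-2)·(-2) + (0)·(0) + (0)·(0) + (1)·(1) + (3)·(3)) / 5 = 18/5 = 3.6
  S[X,Y] = ((-2)·(0.1667) + (-2)·(-0.8333) + (0)·(-2.8333) + (0)·(3.1667) + (1)·(-1.8333) + (3)·(2.1667)) / 5 = 6/5 = 1.2
  S[Y,Y] = ((0.1667)·(0.1667) + (-0.8333)·(-0.8333) + (-2.8333)·(-2.8333) + (3.1667)·(3.1667) + (-1.8333)·(-1.8333) + (2.1667)·(2.1667)) / 5 = 26.8333/5 = 5.3667

S is symmetric (S[j,i] = S[i,j]). Assembling:

S = [[3.6, 1.2],
 [1.2, 5.3667]]


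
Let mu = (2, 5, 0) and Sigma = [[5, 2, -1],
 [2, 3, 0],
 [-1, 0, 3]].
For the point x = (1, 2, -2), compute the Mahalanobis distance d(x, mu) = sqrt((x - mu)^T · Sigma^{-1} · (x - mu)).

Step 1 — centre the observation: (x - mu) = (-1, -3, -2).

Step 2 — invert Sigma (cofactor / det for 3×3, or solve directly):
  Sigma^{-1} = [[0.3, -0.2, 0.1],
 [-0.2, 0.4667, -0.0667],
 [0.1, -0.0667, 0.3667]].

Step 3 — form the quadratic (x - mu)^T · Sigma^{-1} · (x - mu):
  Sigma^{-1} · (x - mu) = (0.1, -1.0667, -0.6333).
  (x - mu)^T · [Sigma^{-1} · (x - mu)] = (-1)·(0.1) + (-3)·(-1.0667) + (-2)·(-0.6333) = 4.3667.

Step 4 — take square root: d = √(4.3667) ≈ 2.0897.

d(x, mu) = √(4.3667) ≈ 2.0897


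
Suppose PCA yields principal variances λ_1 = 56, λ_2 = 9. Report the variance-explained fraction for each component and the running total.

Step 1 — total variance = trace(Sigma) = Σ λ_i = 56 + 9 = 65.

Step 2 — fraction explained by component i = λ_i / Σ λ:
  PC1: 56/65 = 0.8615
  PC2: 9/65 = 0.1385

Step 3 — cumulative fraction after k components = (λ_1 + ... + λ_k) / Σ λ:
  k = 1: 56/65 = 0.8615
  k = 2: (56 + 9)/65 = 65/65 = 1

Summary (fraction, with percent):

explained: PC1 0.8615 (86.15%), PC2 0.1385 (13.85%);  cumulative: 0.8615, 1


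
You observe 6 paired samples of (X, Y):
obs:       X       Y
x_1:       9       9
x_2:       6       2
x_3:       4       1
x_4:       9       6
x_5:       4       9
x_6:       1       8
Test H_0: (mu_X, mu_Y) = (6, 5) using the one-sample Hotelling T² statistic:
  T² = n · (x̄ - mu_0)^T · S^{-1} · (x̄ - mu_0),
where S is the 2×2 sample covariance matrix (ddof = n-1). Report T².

Step 1 — sample mean vector:
  mean(X) = (9 + 6 + 4 + 9 + 4 + 1) / 6 = 33/6 = 5.5
  mean(Y) = (9 + 2 + 1 + 6 + 9 + 8) / 6 = 35/6 = 5.8333
  x̄ = (5.5, 5.8333),  deviation x̄ - mu_0 = (5.5, 5.8333) - (6, 5) = (-0.5, 0.8333).

Step 2 — sample covariance matrix, S[i,j] = (1/(n-1)) · Σ_k (x_{k,i} - mean_i) · (x_{k,j} - mean_j), divisor n-1 = 5:
  S[X,X] = ((3.5)·(3.5) + (0.5)·(0.5) + (-1.5)·(-1.5) + (3.5)·(3.5) + (-1.5)·(-1.5) + (-4.5)·(-4.5)) / 5 = 49.5/5 = 9.9
  S[X,Y] = ((3.5)·(3.1667) + (0.5)·(-3.8333) + (-1.5)·(-4.8333) + (3.5)·(0.1667) + (-1.5)·(3.1667) + (-4.5)·(2.1667)) / 5 = 2.5/5 = 0.5
  S[Y,Y] = ((3.1667)·(3.1667) + (-3.8333)·(-3.8333) + (-4.8333)·(-4.8333) + (0.1667)·(0.1667) + (3.1667)·(3.1667) + (2.1667)·(2.1667)) / 5 = 62.8333/5 = 12.5667
  S = [[9.9, 0.5],
 [0.5, 12.5667]].

Step 3 — invert S. det(S) = 9.9·12.5667 - (0.5)² = 124.16.
  S^{-1} = (1/det) · [[d, -b], [-b, a]] = [[0.1012, -0.004],
 [-0.004, 0.0797]].

Step 4 — quadratic form (x̄ - mu_0)^T · S^{-1} · (x̄ - mu_0):
  S^{-1} · (x̄ - mu_0) = (-0.054, 0.0685),
  (x̄ - mu_0)^T · [...] = (-0.5)·(-0.054) + (0.8333)·(0.0685) = 0.084.

Step 5 — scale by n: T² = 6 · 0.084 = 0.5042.

T² ≈ 0.5042


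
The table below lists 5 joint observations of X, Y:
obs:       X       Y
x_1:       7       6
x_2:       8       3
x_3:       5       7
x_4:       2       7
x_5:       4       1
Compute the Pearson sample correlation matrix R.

Step 1 — column means:
  mean(X) = (7 + 8 + 5 + 2 + 4) / 5 = 26/5 = 5.2
  mean(Y) = (6 + 3 + 7 + 7 + 1) / 5 = 24/5 = 4.8

Step 2 — sample variances and covariances s[i,j] = (1/(n-1)) · Σ_k (x_{k,i} - mean_i) · (x_{k,j} - mean_j), with n-1 = 4:
  s[X,X] = ((1.8)·(1.8) + (2.8)·(2.8) + (-0.2)·(-0.2) + (-3.2)·(-3.2) + (-1.2)·(-1.2)) / 4 = 22.8/4 = 5.7
  s[X,Y] = ((1.8)·(1.2) + (2.8)·(-1.8) + (-0.2)·(2.2) + (-3.2)·(2.2) + (-1.2)·(-3.8)) / 4 = -5.8/4 = -1.45
  s[Y,Y] = ((1.2)·(1.2) + (-1.8)·(-1.8) + (2.2)·(2.2) + (2.2)·(2.2) + (-3.8)·(-3.8)) / 4 = 28.8/4 = 7.2
  Sample standard deviations s_i = √(s[i,i]):
  s(X) = √(5.7) = 2.3875
  s(Y) = √(7.2) = 2.6833

Step 3 — r_{ij} = s_{ij} / (s_i · s_j):
  r[X,X] = 1 (diagonal).
  r[X,Y] = -1.45 / (2.3875 · 2.6833) = -1.45 / 6.4062 = -0.2263
  r[Y,Y] = 1 (diagonal).

R is symmetric with unit diagonal. Assembling:

R = [[1, -0.2263],
 [-0.2263, 1]]


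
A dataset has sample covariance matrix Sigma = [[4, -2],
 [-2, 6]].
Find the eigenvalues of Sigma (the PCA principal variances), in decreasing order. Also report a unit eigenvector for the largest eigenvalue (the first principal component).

Step 1 — characteristic polynomial of 2×2 Sigma:
  det(Sigma - λI) = λ² - trace · λ + det = 0.
  trace = 4 + 6 = 10, det = 4·6 - (-2)² = 20.
Step 2 — discriminant:
  Δ = trace² - 4·det = 100 - 80 = 20.
Step 3 — eigenvalues:
  λ = (trace ± √Δ)/2 = (10 ± 4.4721)/2,
  λ_1 = 7.2361,  λ_2 = 2.7639.

Step 4 — unit eigenvector for λ_1: solve (Sigma - λ_1 I)v = 0. First row:
  (4 - 7.2361)·v_x + (-2)·v_y = 0, i.e. (-3.2361)·v_x + (-2)·v_y = 0,
  so v ∝ (b, λ_1 - a) = (-2, 3.2361); multiply by -1 so the first entry is positive: u = (2, -3.2361).
  ||u|| = √((2)² + (-3.2361)²) = √(14.4721) ≈ 3.8042,
  v_1 = u/||u|| ≈ (0.5257, -0.8507) (||v_1|| = 1).

λ_1 = 7.2361,  λ_2 = 2.7639;  v_1 ≈ (0.5257, -0.8507)


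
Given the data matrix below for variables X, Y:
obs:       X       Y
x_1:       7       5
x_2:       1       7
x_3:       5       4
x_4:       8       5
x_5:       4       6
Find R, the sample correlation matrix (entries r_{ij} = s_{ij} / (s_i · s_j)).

Step 1 — column means:
  mean(X) = (7 + 1 + 5 + 8 + 4) / 5 = 25/5 = 5
  mean(Y) = (5 + 7 + 4 + 5 + 6) / 5 = 27/5 = 5.4

Step 2 — sample variances and covariances s[i,j] = (1/(n-1)) · Σ_k (x_{k,i} - mean_i) · (x_{k,j} - mean_j), with n-1 = 4:
  s[X,X] = ((2)·(2) + (-4)·(-4) + (0)·(0) + (3)·(3) + (-1)·(-1)) / 4 = 30/4 = 7.5
  s[X,Y] = ((2)·(-0.4) + (-4)·(1.6) + (0)·(-1.4) + (3)·(-0.4) + (-1)·(0.6)) / 4 = -9/4 = -2.25
  s[Y,Y] = ((-0.4)·(-0.4) + (1.6)·(1.6) + (-1.4)·(-1.4) + (-0.4)·(-0.4) + (0.6)·(0.6)) / 4 = 5.2/4 = 1.3
  Sample standard deviations s_i = √(s[i,i]):
  s(X) = √(7.5) = 2.7386
  s(Y) = √(1.3) = 1.1402

Step 3 — r_{ij} = s_{ij} / (s_i · s_j):
  r[X,X] = 1 (diagonal).
  r[X,Y] = -2.25 / (2.7386 · 1.1402) = -2.25 / 3.1225 = -0.7206
  r[Y,Y] = 1 (diagonal).

R is symmetric with unit diagonal. Assembling:

R = [[1, -0.7206],
 [-0.7206, 1]]


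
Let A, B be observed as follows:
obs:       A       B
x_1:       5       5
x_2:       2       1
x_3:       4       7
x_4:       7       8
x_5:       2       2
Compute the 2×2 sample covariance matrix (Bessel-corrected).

Step 1 — column means:
  mean(A) = (5 + 2 + 4 + 7 + 2) / 5 = 20/5 = 4
  mean(B) = (5 + 1 + 7 + 8 + 2) / 5 = 23/5 = 4.6

Step 2 — sample covariance S[i,j] = (1/(n-1)) · Σ_k (x_{k,i} - mean_i) · (x_{k,j} - mean_j), with n-1 = 4.
  S[A,A] = ((1)·(1) + (-2)·(-2) + (0)·(0) + (3)·(3) + (-2)·(-2)) / 4 = 18/4 = 4.5
  S[A,B] = ((1)·(0.4) + (-2)·(-3.6) + (0)·(2.4) + (3)·(3.4) + (-2)·(-2.6)) / 4 = 23/4 = 5.75
  S[B,B] = ((0.4)·(0.4) + (-3.6)·(-3.6) + (2.4)·(2.4) + (3.4)·(3.4) + (-2.6)·(-2.6)) / 4 = 37.2/4 = 9.3

S is symmetric (S[j,i] = S[i,j]). Assembling:

S = [[4.5, 5.75],
 [5.75, 9.3]]


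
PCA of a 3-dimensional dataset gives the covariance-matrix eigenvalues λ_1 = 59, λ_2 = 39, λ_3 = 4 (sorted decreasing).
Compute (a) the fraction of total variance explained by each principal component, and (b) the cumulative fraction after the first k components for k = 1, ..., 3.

Step 1 — total variance = trace(Sigma) = Σ λ_i = 59 + 39 + 4 = 102.

Step 2 — fraction explained by component i = λ_i / Σ λ:
  PC1: 59/102 = 0.5784
  PC2: 39/102 = 0.3824
  PC3: 4/102 = 0.0392

Step 3 — cumulative fraction after k components = (λ_1 + ... + λ_k) / Σ λ:
  k = 1: 59/102 = 0.5784
  k = 2: (59 + 39)/102 = 98/102 = 0.9608
  k = 3: (59 + 39 + 4)/102 = 102/102 = 1

Summary (fraction, with percent):

explained: PC1 0.5784 (57.84%), PC2 0.3824 (38.24%), PC3 0.0392 (3.92%);  cumulative: 0.5784, 0.9608, 1


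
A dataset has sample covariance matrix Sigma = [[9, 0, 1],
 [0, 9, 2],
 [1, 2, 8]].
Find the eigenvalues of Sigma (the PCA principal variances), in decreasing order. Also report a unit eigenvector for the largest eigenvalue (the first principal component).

Step 1 — characteristic polynomial p(λ) = det(λI - Sigma) = λ³ - tr·λ² + c_1·λ - det, where tr = trace, c_1 = sum of the principal 2×2 minors, det = det(Sigma):
  tr = 9 + 9 + 8 = 26,
  c_1 = (9·9 - (0)²) + (9·8 - (1)²) + (9·8 - (2)²) = 81 + 71 + 68 = 220,
  det = 9·(9·8 - (2)²) - (0)·((0)·8 - (2)·(1)) + (1)·((0)·(2) - 9·(1)) = 9·(68) - (0)·(-2) + (1)·(-9) = 603.
  So p(λ) = λ³ - 26λ² + 220λ - 603.
Step 2 — look for an integer root (rational root theorem: any rational root is an integer divisor of 603). Testing λ = 9:
  p(9) = 729 - 2106 + 1980 - 603 = 0  ✓
  Dividing out (λ - 9): p(λ) = (λ - 9)(λ² - 17λ + 67).
Step 3 — remaining eigenvalues from the quadratic λ² - 17λ + 67 = 0:
  Δ = 17² - 4·67 = 289 - 268 = 21,  λ = (17 ± √21)/2 = (17 ± 4.5826)/2 ≈ 10.7913 or 6.2087.
  Sorted: λ_1 = 10.7913,  λ_2 = 9,  λ_3 = 6.2087  (check: sum = 26 = tr ✓).

Step 4 — unit eigenvector for λ_1 ≈ 10.7913: v spans the null space of (Sigma - λ_1 I), whose rows are
  r_1 = (-1.7913, 0, 1),  r_2 = (0, -1.7913, 2),  r_3 = (1, 2, -2.7913).
  v is orthogonal to every row, so take v ∝ r_1 × r_2 = ((0)·(2) - (1)·(-1.7913), (1)·(0) - (-1.7913)·(2), (-1.7913)·(-1.7913) - (0)·(0)) ≈ (1.7913, 3.5826, 3.2087).
  Let u = (1.7913, 3.5826, 3.2087).
  ||u|| = √((1.7913)² + (3.5826)² + (3.2087)²) = √(26.3394) ≈ 5.1322,  v_1 = u/||u|| ≈ (0.349, 0.6981, 0.6252) (||v_1|| = 1).

λ_1 = 10.7913,  λ_2 = 9,  λ_3 = 6.2087;  v_1 ≈ (0.349, 0.6981, 0.6252)
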